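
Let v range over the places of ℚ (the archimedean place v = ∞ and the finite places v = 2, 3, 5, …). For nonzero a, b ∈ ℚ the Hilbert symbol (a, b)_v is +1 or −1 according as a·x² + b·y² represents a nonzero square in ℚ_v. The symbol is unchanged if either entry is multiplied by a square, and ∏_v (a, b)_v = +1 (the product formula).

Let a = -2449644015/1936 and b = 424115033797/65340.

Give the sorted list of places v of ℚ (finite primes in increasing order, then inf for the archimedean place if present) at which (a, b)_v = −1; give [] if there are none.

Mod squares: a ≡ -295815, b ≡ 15678195. Check v ∈ {∞, 2, 3, 5, 7, 11, 13, 37, 41, 53}.
v=3: a=3^1·(≡2), b=3^-3·(≡2) mod 3; (2|3)=-1, (2|3)=-1; (−1)^{1·-3·1}·(-1)^-3·(-1)^1 = -1.
v=7: a=7^2·(≡3), b=7^4·(≡4) mod 7; (3|7)=-1, (4|7)=+1; (−1)^{2·4·3}·(-1)^4·(+1)^2 = +1.
v=5: a=5^1·(≡2), b=5^-1·(≡4) mod 5; (2|5)=-1, (4|5)=+1; (−1)^{1·-1·2}·(-1)^-1·(+1)^1 = -1.
v=53: a=53^0·(≡39), b=53^1·(≡23) mod 53; (39|53)=-1, (23|53)=-1; (−1)^{0·1·26}·(-1)^1·(-1)^0 = -1.
v=11: a=11^-2·(≡10), b=11^-2·(≡4) mod 11; (10|11)=-1, (4|11)=+1; (−1)^{-2·-2·5}·(-1)^-2·(+1)^-2 = +1.
v=13: a=13^3·(≡11), b=13^3·(≡8) mod 13; (11|13)=-1, (8|13)=-1; (−1)^{3·3·6}·(-1)^3·(-1)^3 = +1.
v=41: a=41^1·(≡9), b=41^1·(≡30) mod 41; (9|41)=+1, (30|41)=-1; (−1)^{1·1·20}·(+1)^1·(-1)^1 = -1.
v=37: a=37^1·(≡11), b=37^1·(≡16) mod 37; (11|37)=+1, (16|37)=+1; (−1)^{1·1·18}·(+1)^1·(+1)^1 = +1.
v=∞: -295815 < 0 and 15678195 > 0  ⇒  (a,b)_∞ = +1.
v=2: v_2(a)=-4, v_2(b)=-2; units ≡ 1, 3 (mod 8); ε·ε+αω+βω = 0·1+-4·1+-2·0 ≡ 0  ⇒  (a,b)_2 = +1.
(-295815, 15678195 / ℚ) ramifies at {3, 5, 41, 53}: a division algebra.

[3, 5, 41, 53]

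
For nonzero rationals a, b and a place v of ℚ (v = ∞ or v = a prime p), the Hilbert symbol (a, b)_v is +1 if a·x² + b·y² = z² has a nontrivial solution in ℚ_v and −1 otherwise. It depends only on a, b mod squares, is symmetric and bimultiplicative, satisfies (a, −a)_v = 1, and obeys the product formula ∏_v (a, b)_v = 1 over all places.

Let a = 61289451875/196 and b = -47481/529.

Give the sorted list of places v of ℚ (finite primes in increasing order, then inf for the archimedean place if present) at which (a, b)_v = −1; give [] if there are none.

(a, b) ≡ (323, -969) mod (ℚ^×)²; places V = {2, 3, 5, 7, 17, 19, 23, 29, ∞}.
(a,b)_23: α=0, u≡8; β=-2, v≡14 (mod 23); (8|23)=+1, (14|23)=-1; sign (−1)^0·+1^-2·-1^0 = +1.
(a,b)_17: α=1, u≡15; β=1, v≡6 (mod 17); (15|17)=+1, (6|17)=-1; sign (−1)^0·+1^1·-1^1 = -1.
(a,b)_∞: sgn(323)=+, sgn(-969)=−, so +1.
(a,b)_7: α=-2, u≡2; β=2, v≡1 (mod 7); (2|7)=+1, (1|7)=+1; sign (−1)^0·+1^2·+1^-2 = +1.
(a,b)_2: α=-2, β=0; u≡3, v≡7 (mod 8); ε(u)ε(v)=1·1, αω(v)=-2·0, βω(u)=0·1; sum ≡ 1  ⇒  -1.
(a,b)_19: α=3, u≡16; β=1, v≡16 (mod 19); (16|19)=+1, (16|19)=+1; sign (−1)^1·+1^1·+1^3 = -1.
(a,b)_29: α=2, u≡22; β=0, v≡3 (mod 29); (22|29)=+1, (3|29)=-1; sign (−1)^0·+1^0·-1^2 = +1.
(a,b)_5: α=4, u≡3; β=0, v≡1 (mod 5); (3|5)=-1, (1|5)=+1; sign (−1)^0·-1^0·+1^4 = +1.
(a,b)_3: α=0, u≡2; β=1, v≡1 (mod 3); (2|3)=-1, (1|3)=+1; sign (−1)^0·-1^1·+1^0 = -1.
Ram(323, -969) = {2, 3, 17, 19}; no ℚ_2-point on the conic.

[2, 3, 17, 19]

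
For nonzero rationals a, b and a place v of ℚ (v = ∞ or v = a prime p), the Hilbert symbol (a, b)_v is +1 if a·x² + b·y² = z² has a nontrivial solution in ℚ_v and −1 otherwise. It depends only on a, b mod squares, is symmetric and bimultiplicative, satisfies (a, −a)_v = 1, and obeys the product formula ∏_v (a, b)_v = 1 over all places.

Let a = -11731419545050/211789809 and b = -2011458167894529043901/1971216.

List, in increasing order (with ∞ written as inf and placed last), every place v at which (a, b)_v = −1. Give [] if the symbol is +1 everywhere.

Mod squares: a ≡ -703018, b ≡ -29. Check v ∈ {∞, 2, 3, 5, 7, 11, 13, 17, 19, 23, 29, 31, 43}.
v=23: a=23^1·(≡8), b=23^2·(≡21) mod 23; (8|23)=+1, (21|23)=-1; (−1)^{1·2·11}·(+1)^2·(-1)^1 = -1.
v=29: a=29^1·(≡21), b=29^5·(≡25) mod 29; (21|29)=-1, (25|29)=+1; (−1)^{1·5·14}·(-1)^5·(+1)^1 = -1.
v=5: a=5^2·(≡2), b=5^0·(≡4) mod 5; (2|5)=-1, (4|5)=+1; (−1)^{2·0·2}·(-1)^0·(+1)^2 = +1.
v=11: a=11^-2·(≡9), b=11^0·(≡4) mod 11; (9|11)=+1, (4|11)=+1; (−1)^{-2·0·5}·(+1)^0·(+1)^-2 = +1.
v=7: a=7^-4·(≡6), b=7^0·(≡3) mod 7; (6|7)=-1, (3|7)=-1; (−1)^{-4·0·3}·(-1)^0·(-1)^-4 = +1.
v=∞: -703018 < 0 and -29 < 0  ⇒  (a,b)_∞ = -1.
v=17: a=17^1·(≡5), b=17^2·(≡10) mod 17; (5|17)=-1, (10|17)=-1; (−1)^{1·2·8}·(-1)^2·(-1)^1 = -1.
v=2: v_2(a)=1, v_2(b)=-4; units ≡ 3, 3 (mod 8); ε·ε+αω+βω = 1·1+1·1+-4·1 ≡ 0  ⇒  (a,b)_2 = +1.
v=3: a=3^-6·(≡2), b=3^-6·(≡1) mod 3; (2|3)=-1, (1|3)=+1; (−1)^{-6·-6·1}·(-1)^-6·(+1)^-6 = +1.
v=19: a=19^2·(≡17), b=19^2·(≡5) mod 19; (17|19)=+1, (5|19)=+1; (−1)^{2·2·9}·(+1)^2·(+1)^2 = +1.
v=31: a=31^1·(≡19), b=31^2·(≡5) mod 31; (19|31)=+1, (5|31)=+1; (−1)^{1·2·15}·(+1)^2·(+1)^1 = +1.
v=13: a=13^0·(≡12), b=13^-2·(≡12) mod 13; (12|13)=+1, (12|13)=+1; (−1)^{0·-2·6}·(+1)^-2·(+1)^0 = +1.
v=43: a=43^2·(≡26), b=43^2·(≡10) mod 43; (26|43)=-1, (10|43)=+1; (−1)^{2·2·21}·(-1)^2·(+1)^2 = +1.
|Ram(-703018, -29)| = 4, even; anisotropic at {17, 23, 29, ∞}.

[17, 23, 29, inf]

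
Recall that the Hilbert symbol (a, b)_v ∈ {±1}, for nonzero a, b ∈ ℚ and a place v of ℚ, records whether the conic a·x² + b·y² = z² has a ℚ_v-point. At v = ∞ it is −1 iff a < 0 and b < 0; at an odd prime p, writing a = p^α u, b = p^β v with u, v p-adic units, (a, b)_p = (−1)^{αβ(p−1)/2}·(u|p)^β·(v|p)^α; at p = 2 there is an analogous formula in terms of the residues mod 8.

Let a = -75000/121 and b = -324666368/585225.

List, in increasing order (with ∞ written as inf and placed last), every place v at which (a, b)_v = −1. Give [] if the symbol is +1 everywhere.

[5, inf]

Mod squares: a ≡ -30, b ≡ -377. Check v ∈ {∞, 2, 3, 5, 11, 13, 17, 29}.
v=2: v_2(a)=3, v_2(b)=10; units ≡ 1, 7 (mod 8); ε·ε+αω+βω = 0·1+3·0+10·0 ≡ 0  ⇒  (a,b)_2 = +1.
v=17: a=17^0·(≡2), b=17^-2·(≡3) mod 17; (2|17)=+1, (3|17)=-1; (−1)^{0·-2·8}·(+1)^-2·(-1)^0 = +1.
v=3: a=3^1·(≡2), b=3^-4·(≡1) mod 3; (2|3)=-1, (1|3)=+1; (−1)^{1·-4·1}·(-1)^-4·(+1)^1 = +1.
v=13: a=13^0·(≡9), b=13^1·(≡4) mod 13; (9|13)=+1, (4|13)=+1; (−1)^{0·1·6}·(+1)^1·(+1)^0 = +1.
v=5: a=5^5·(≡1), b=5^-2·(≡3) mod 5; (1|5)=+1, (3|5)=-1; (−1)^{5·-2·2}·(+1)^-2·(-1)^5 = -1.
v=29: a=29^0·(≡22), b=29^3·(≡23) mod 29; (22|29)=+1, (23|29)=+1; (−1)^{0·3·14}·(+1)^3·(+1)^0 = +1.
v=11: a=11^-2·(≡9), b=11^0·(≡6) mod 11; (9|11)=+1, (6|11)=-1; (−1)^{-2·0·5}·(+1)^0·(-1)^-2 = +1.
v=∞: -30 < 0 and -377 < 0  ⇒  (a,b)_∞ = -1.
Ram(-30, -377) = {5, ∞}; no ℚ_5-point on the conic.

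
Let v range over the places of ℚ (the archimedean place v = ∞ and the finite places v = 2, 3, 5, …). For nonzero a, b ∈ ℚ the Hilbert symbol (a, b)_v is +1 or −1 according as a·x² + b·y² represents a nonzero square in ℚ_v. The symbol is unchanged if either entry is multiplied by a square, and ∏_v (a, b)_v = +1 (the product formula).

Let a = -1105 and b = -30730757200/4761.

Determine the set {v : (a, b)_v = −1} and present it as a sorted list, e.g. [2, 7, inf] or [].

Mod squares: a ≡ -1105, b ≡ -13. Check v ∈ {∞, 2, 3, 5, 11, 13, 17, 23}.
v=5: a=5^1·(≡4), b=5^2·(≡2) mod 5; (4|5)=+1, (2|5)=-1; (−1)^{1·2·2}·(+1)^2·(-1)^1 = -1.
v=17: a=17^1·(≡3), b=17^2·(≡13) mod 17; (3|17)=-1, (13|17)=+1; (−1)^{1·2·8}·(-1)^2·(+1)^1 = +1.
v=13: a=13^1·(≡6), b=13^3·(≡12) mod 13; (6|13)=-1, (12|13)=+1; (−1)^{1·3·6}·(-1)^3·(+1)^1 = -1.
v=3: a=3^0·(≡2), b=3^-2·(≡2) mod 3; (2|3)=-1, (2|3)=-1; (−1)^{0·-2·1}·(-1)^-2·(-1)^0 = +1.
v=23: a=23^0·(≡22), b=23^-2·(≡7) mod 23; (22|23)=-1, (7|23)=-1; (−1)^{0·-2·11}·(-1)^-2·(-1)^0 = +1.
v=2: v_2(a)=0, v_2(b)=4; units ≡ 7, 3 (mod 8); ε·ε+αω+βω = 1·1+0·1+4·0 ≡ 1  ⇒  (a,b)_2 = -1.
v=11: a=11^0·(≡6), b=11^2·(≡4) mod 11; (6|11)=-1, (4|11)=+1; (−1)^{0·2·5}·(-1)^2·(+1)^0 = +1.
v=∞: -1105 < 0 and -13 < 0  ⇒  (a,b)_∞ = -1.
Ram(-1105, -13) = {2, 5, 13, ∞}; no ℚ_2-point on the conic.

[2, 5, 13, inf]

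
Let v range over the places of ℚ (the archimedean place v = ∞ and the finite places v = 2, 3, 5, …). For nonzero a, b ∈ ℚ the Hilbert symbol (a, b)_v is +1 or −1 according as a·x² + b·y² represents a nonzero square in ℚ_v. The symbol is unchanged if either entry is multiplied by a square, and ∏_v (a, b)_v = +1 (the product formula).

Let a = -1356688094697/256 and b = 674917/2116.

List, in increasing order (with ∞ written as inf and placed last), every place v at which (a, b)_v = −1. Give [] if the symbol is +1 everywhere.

[17, 19]

Mod squares: a ≡ -7657, b ≡ 493. Check v ∈ {∞, 2, 3, 13, 17, 19, 23, 29, 31, 37}.
v=37: a=37^0·(≡20), b=37^2·(≡7) mod 37; (20|37)=-1, (7|37)=+1; (−1)^{0·2·18}·(-1)^2·(+1)^0 = +1.
v=13: a=13^1·(≡1), b=13^0·(≡10) mod 13; (1|13)=+1, (10|13)=+1; (−1)^{1·0·6}·(+1)^0·(+1)^1 = +1.
v=3: a=3^6·(≡2), b=3^0·(≡1) mod 3; (2|3)=-1, (1|3)=+1; (−1)^{6·0·1}·(-1)^0·(+1)^6 = +1.
v=31: a=31^1·(≡18), b=31^0·(≡2) mod 31; (18|31)=+1, (2|31)=+1; (−1)^{1·0·15}·(+1)^0·(+1)^1 = +1.
v=∞: -7657 < 0 and 493 > 0  ⇒  (a,b)_∞ = +1.
v=19: a=19^1·(≡18), b=19^0·(≡8) mod 19; (18|19)=-1, (8|19)=-1; (−1)^{1·0·9}·(-1)^0·(-1)^1 = -1.
v=29: a=29^2·(≡5), b=29^1·(≡14) mod 29; (5|29)=+1, (14|29)=-1; (−1)^{2·1·14}·(+1)^1·(-1)^2 = +1.
v=17: a=17^2·(≡10), b=17^1·(≡5) mod 17; (10|17)=-1, (5|17)=-1; (−1)^{2·1·8}·(-1)^1·(-1)^2 = -1.
v=2: v_2(a)=-8, v_2(b)=-2; units ≡ 7, 5 (mod 8); ε·ε+αω+βω = 1·0+-8·1+-2·0 ≡ 0  ⇒  (a,b)_2 = +1.
v=23: a=23^0·(≡1), b=23^-2·(≡7) mod 23; (1|23)=+1, (7|23)=-1; (−1)^{0·-2·11}·(+1)^-2·(-1)^0 = +1.
|Ram(-7657, 493)| = 2, even; anisotropic at {17, 19}.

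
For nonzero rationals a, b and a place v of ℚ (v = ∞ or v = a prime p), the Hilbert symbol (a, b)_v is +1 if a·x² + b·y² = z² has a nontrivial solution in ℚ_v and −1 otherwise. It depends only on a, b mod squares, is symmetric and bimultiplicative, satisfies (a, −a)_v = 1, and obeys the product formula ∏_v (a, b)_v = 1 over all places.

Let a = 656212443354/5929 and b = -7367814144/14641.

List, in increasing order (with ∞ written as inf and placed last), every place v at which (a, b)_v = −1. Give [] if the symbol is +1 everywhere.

[2, 13, 17, 23, 31, 37]

(a, b) ≡ (315146, -799459) mod (ℚ^×)²; places V = {2, 3, 7, 11, 13, 17, 23, 31, 37, 41, ∞}.
(a,b)_3: α=2, u≡2; β=2, v≡2 (mod 3); (2|3)=-1, (2|3)=-1; sign (−1)^0·-1^2·-1^2 = +1.
(a,b)_41: α=0, u≡2; β=1, v≡13 (mod 41); (2|41)=+1, (13|41)=-1; sign (−1)^0·+1^1·-1^0 = +1.
(a,b)_2: α=1, β=10; u≡5, v≡5 (mod 8); ε(u)ε(v)=0·0, αω(v)=1·1, βω(u)=10·1; sum ≡ 1  ⇒  -1.
(a,b)_∞: sgn(315146)=+, sgn(-799459)=−, so +1.
(a,b)_23: α=1, u≡11; β=0, v≡17 (mod 23); (11|23)=-1, (17|23)=-1; sign (−1)^0·-1^0·-1^1 = -1.
(a,b)_17: α=1, u≡9; β=1, v≡6 (mod 17); (9|17)=+1, (6|17)=-1; sign (−1)^0·+1^1·-1^1 = -1.
(a,b)_31: α=1, u≡13; β=1, v≡3 (mod 31); (13|31)=-1, (3|31)=-1; sign (−1)^1·-1^1·-1^1 = -1.
(a,b)_7: α=-2, u≡3; β=0, v≡4 (mod 7); (3|7)=-1, (4|7)=+1; sign (−1)^0·-1^0·+1^-2 = +1.
(a,b)_11: α=-2, u≡10; β=-4, v≡2 (mod 11); (10|11)=-1, (2|11)=-1; sign (−1)^0·-1^-4·-1^-2 = +1.
(a,b)_13: α=3, u≡9; β=0, v≡8 (mod 13); (9|13)=+1, (8|13)=-1; sign (−1)^0·+1^0·-1^3 = -1.
(a,b)_37: α=2, u≡24; β=1, v≡30 (mod 37); (24|37)=-1, (30|37)=+1; sign (−1)^0·-1^1·+1^2 = -1.
|Ram(315146, -799459)| = 6, even; anisotropic at {2, 13, 17, 23, 31, 37}.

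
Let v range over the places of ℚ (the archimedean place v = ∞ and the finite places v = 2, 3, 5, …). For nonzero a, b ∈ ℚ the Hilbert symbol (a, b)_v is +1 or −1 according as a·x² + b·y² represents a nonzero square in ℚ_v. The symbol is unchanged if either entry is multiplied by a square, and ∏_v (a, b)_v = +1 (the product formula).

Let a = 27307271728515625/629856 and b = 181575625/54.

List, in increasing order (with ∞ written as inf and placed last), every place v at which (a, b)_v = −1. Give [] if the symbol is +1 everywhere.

(a, b) ≡ (2310, 6) mod (ℚ^×)²; places V = {2, 3, 5, 7, 11, ∞}.
(a,b)_∞: sgn(2310)=+, sgn(6)=+, so +1.
(a,b)_3: α=-9, u≡2; β=-3, v≡2 (mod 3); (2|3)=-1, (2|3)=-1; sign (−1)^1·-1^-3·-1^-9 = -1.
(a,b)_7: α=5, u≡4; β=4, v≡5 (mod 7); (4|7)=+1, (5|7)=-1; sign (−1)^0·+1^4·-1^5 = -1.
(a,b)_2: α=-5, β=-1; u≡3, v≡3 (mod 8); ε(u)ε(v)=1·1, αω(v)=-5·1, βω(u)=-1·1; sum ≡ 1  ⇒  -1.
(a,b)_5: α=13, u≡2; β=4, v≡4 (mod 5); (2|5)=-1, (4|5)=+1; sign (−1)^0·-1^4·+1^13 = +1.
(a,b)_11: α=3, u≡1; β=2, v≡6 (mod 11); (1|11)=+1, (6|11)=-1; sign (−1)^0·+1^2·-1^3 = -1.
(2310, 6 / ℚ) ramifies at {2, 3, 7, 11}: a division algebra.

[2, 3, 7, 11]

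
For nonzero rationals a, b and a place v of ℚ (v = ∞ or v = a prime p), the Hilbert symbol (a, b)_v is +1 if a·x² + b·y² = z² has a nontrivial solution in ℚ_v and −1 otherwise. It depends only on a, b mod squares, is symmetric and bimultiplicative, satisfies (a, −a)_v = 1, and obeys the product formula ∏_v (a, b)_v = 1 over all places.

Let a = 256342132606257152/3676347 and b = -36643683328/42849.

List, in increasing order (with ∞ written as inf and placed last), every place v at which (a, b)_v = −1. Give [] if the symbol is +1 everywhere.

[3, 7, 13, 19]

Mod squares: a ≡ 10374, b ≡ -7. Check v ∈ {∞, 2, 3, 7, 13, 17, 19, 23, 41}.
v=41: a=41^-2·(≡39), b=41^0·(≡22) mod 41; (39|41)=+1, (22|41)=-1; (−1)^{-2·0·20}·(+1)^0·(-1)^-2 = +1.
v=19: a=19^3·(≡13), b=19^2·(≡2) mod 19; (13|19)=-1, (2|19)=-1; (−1)^{3·2·9}·(-1)^2·(-1)^3 = -1.
v=17: a=17^4·(≡9), b=17^2·(≡6) mod 17; (9|17)=+1, (6|17)=-1; (−1)^{4·2·8}·(+1)^2·(-1)^4 = +1.
v=7: a=7^5·(≡3), b=7^3·(≡6) mod 7; (3|7)=-1, (6|7)=-1; (−1)^{5·3·3}·(-1)^3·(-1)^5 = -1.
v=∞: 10374 > 0 and -7 < 0  ⇒  (a,b)_∞ = +1.
v=2: v_2(a)=11, v_2(b)=10; units ≡ 3, 1 (mod 8); ε·ε+αω+βω = 1·0+11·0+10·1 ≡ 0  ⇒  (a,b)_2 = +1.
v=23: a=23^0·(≡2), b=23^-2·(≡2) mod 23; (2|23)=+1, (2|23)=+1; (−1)^{0·-2·11}·(+1)^-2·(+1)^0 = +1.
v=13: a=13^1·(≡7), b=13^0·(≡8) mod 13; (7|13)=-1, (8|13)=-1; (−1)^{1·0·6}·(-1)^0·(-1)^1 = -1.
v=3: a=3^-7·(≡2), b=3^-4·(≡2) mod 3; (2|3)=-1, (2|3)=-1; (−1)^{-7·-4·1}·(-1)^-4·(-1)^-7 = -1.
|Ram(10374, -7)| = 4, even; anisotropic at {3, 7, 13, 19}.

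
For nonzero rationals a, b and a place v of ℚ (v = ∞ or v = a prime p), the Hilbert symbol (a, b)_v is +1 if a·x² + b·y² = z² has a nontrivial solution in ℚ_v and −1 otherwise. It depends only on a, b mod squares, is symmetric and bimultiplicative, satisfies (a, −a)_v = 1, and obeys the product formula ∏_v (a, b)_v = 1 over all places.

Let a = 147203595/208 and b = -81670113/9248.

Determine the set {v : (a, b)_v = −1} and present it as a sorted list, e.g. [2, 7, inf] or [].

[2, 3, 7, 11]

(a, b) ≡ (15015, -114) mod (ℚ^×)²; places V = {2, 3, 5, 7, 11, 13, 17, 19, ∞}.
(a,b)_7: α=3, u≡6; β=2, v≡5 (mod 7); (6|7)=-1, (5|7)=-1; sign (−1)^0·-1^2·-1^3 = -1.
(a,b)_∞: sgn(15015)=+, sgn(-114)=−, so +1.
(a,b)_5: α=1, u≡3; β=0, v≡4 (mod 5); (3|5)=-1, (4|5)=+1; sign (−1)^0·-1^0·+1^1 = +1.
(a,b)_17: α=2, u≡13; β=-2, v≡11 (mod 17); (13|17)=+1, (11|17)=-1; sign (−1)^0·+1^-2·-1^2 = +1.
(a,b)_2: α=-4, β=-5; u≡7, v≡7 (mod 8); ε(u)ε(v)=1·1, αω(v)=-4·0, βω(u)=-5·0; sum ≡ 1  ⇒  -1.
(a,b)_3: α=3, u≡1; β=5, v≡1 (mod 3); (1|3)=+1, (1|3)=+1; sign (−1)^1·+1^5·+1^3 = -1.
(a,b)_13: α=-1, u≡2; β=0, v≡12 (mod 13); (2|13)=-1, (12|13)=+1; sign (−1)^0·-1^0·+1^-1 = +1.
(a,b)_19: α=0, u≡7; β=3, v≡14 (mod 19); (7|19)=+1, (14|19)=-1; sign (−1)^0·+1^3·-1^0 = +1.
(a,b)_11: α=1, u≡4; β=0, v≡10 (mod 11); (4|11)=+1, (10|11)=-1; sign (−1)^0·+1^0·-1^1 = -1.
|Ram(15015, -114)| = 4, even; anisotropic at {2, 3, 7, 11}.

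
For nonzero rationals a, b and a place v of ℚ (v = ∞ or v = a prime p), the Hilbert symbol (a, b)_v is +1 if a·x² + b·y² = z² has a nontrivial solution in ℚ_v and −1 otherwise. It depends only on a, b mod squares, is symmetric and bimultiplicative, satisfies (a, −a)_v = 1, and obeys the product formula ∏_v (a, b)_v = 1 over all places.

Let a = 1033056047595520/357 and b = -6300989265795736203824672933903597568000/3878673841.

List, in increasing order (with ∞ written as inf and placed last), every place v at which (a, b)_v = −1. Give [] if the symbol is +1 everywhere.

[2, 5, 7, 13, 17, 19]

(a, b) ≡ (983535, -76245) mod (ℚ^×)²; places V = {2, 3, 5, 7, 13, 17, 19, 23, 29, 31, 41, ∞}.
(a,b)_∞: sgn(983535)=+, sgn(-76245)=−, so +1.
(a,b)_2: α=22, β=26; u≡7, v≡3 (mod 8); ε(u)ε(v)=1·1, αω(v)=22·1, βω(u)=26·0; sum ≡ 1  ⇒  -1.
(a,b)_7: α=-1, u≡2; β=-4, v≡6 (mod 7); (2|7)=+1, (6|7)=-1; sign (−1)^0·+1^-4·-1^-1 = -1.
(a,b)_3: α=-1, u≡2; β=1, v≡1 (mod 3); (2|3)=-1, (1|3)=+1; sign (−1)^1·-1^1·+1^-1 = +1.
(a,b)_5: α=1, u≡2; β=3, v≡1 (mod 5); (2|5)=-1, (1|5)=+1; sign (−1)^0·-1^3·+1^1 = -1.
(a,b)_31: α=0, u≡3; β=-2, v≡27 (mod 31); (3|31)=-1, (27|31)=-1; sign (−1)^0·-1^-2·-1^0 = +1.
(a,b)_17: α=-1, u≡2; β=7, v≡6 (mod 17); (2|17)=+1, (6|17)=-1; sign (−1)^0·+1^7·-1^-1 = -1.
(a,b)_13: α=2, u≡11; β=5, v≡6 (mod 13); (11|13)=-1, (6|13)=-1; sign (−1)^0·-1^5·-1^2 = -1.
(a,b)_29: α=1, u≡12; β=4, v≡9 (mod 29); (12|29)=-1, (9|29)=+1; sign (−1)^0·-1^4·+1^1 = +1.
(a,b)_41: α=0, u≡26; β=-2, v≡26 (mod 41); (26|41)=-1, (26|41)=-1; sign (−1)^0·-1^-2·-1^0 = +1.
(a,b)_19: α=1, u≡16; β=2, v≡18 (mod 19); (16|19)=+1, (18|19)=-1; sign (−1)^0·+1^2·-1^1 = -1.
(a,b)_23: α=2, u≡12; β=5, v≡19 (mod 23); (12|23)=+1, (19|23)=-1; sign (−1)^0·+1^5·-1^2 = +1.
|Ram(983535, -76245)| = 6, even; anisotropic at {2, 5, 7, 13, 17, 19}.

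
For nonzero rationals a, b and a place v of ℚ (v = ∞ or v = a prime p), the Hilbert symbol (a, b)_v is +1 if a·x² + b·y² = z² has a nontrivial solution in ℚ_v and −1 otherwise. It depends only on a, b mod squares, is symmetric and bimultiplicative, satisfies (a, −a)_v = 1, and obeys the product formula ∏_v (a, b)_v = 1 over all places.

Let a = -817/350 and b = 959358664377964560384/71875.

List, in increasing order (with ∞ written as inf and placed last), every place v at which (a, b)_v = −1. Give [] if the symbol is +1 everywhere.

Mod squares: a ≡ -11438, b ≡ 9583410. Check v ∈ {∞, 2, 3, 5, 7, 17, 19, 23, 43}.
v=∞: -11438 < 0 and 9583410 > 0  ⇒  (a,b)_∞ = +1.
v=5: a=5^-2·(≡2), b=5^-5·(≡3) mod 5; (2|5)=-1, (3|5)=-1; (−1)^{-2·-5·2}·(-1)^-5·(-1)^-2 = -1.
v=23: a=23^0·(≡16), b=23^-1·(≡6) mod 23; (16|23)=+1, (6|23)=+1; (−1)^{0·-1·11}·(+1)^-1·(+1)^0 = +1.
v=7: a=7^-1·(≡2), b=7^0·(≡4) mod 7; (2|7)=+1, (4|7)=+1; (−1)^{-1·0·3}·(+1)^0·(+1)^-1 = +1.
v=3: a=3^0·(≡1), b=3^7·(≡1) mod 3; (1|3)=+1, (1|3)=+1; (−1)^{0·7·1}·(+1)^7·(+1)^0 = +1.
v=43: a=43^1·(≡4), b=43^3·(≡17) mod 43; (4|43)=+1, (17|43)=+1; (−1)^{1·3·21}·(+1)^3·(+1)^1 = -1.
v=19: a=19^1·(≡16), b=19^5·(≡11) mod 19; (16|19)=+1, (11|19)=+1; (−1)^{1·5·9}·(+1)^5·(+1)^1 = -1.
v=2: v_2(a)=-1, v_2(b)=17; units ≡ 1, 1 (mod 8); ε·ε+αω+βω = 0·0+-1·0+17·0 ≡ 0  ⇒  (a,b)_2 = +1.
v=17: a=17^0·(≡5), b=17^1·(≡14) mod 17; (5|17)=-1, (14|17)=-1; (−1)^{0·1·8}·(-1)^1·(-1)^0 = -1.
(-11438, 9583410 / ℚ) ramifies at {5, 17, 19, 43}: a division algebra.

[5, 17, 19, 43]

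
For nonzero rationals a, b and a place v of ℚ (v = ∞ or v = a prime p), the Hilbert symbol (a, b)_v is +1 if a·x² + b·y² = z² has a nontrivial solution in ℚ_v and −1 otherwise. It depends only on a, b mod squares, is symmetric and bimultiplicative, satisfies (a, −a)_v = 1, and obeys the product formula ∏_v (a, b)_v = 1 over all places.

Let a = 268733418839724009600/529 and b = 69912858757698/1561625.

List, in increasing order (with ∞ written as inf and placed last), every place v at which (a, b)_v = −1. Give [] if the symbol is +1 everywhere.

[11, 13]

Mod squares: a ≡ 7106, b ≡ 27170. Check v ∈ {∞, 2, 3, 5, 11, 13, 17, 19, 23, 31}.
v=5: a=5^2·(≡1), b=5^-3·(≡1) mod 5; (1|5)=+1, (1|5)=+1; (−1)^{2·-3·2}·(+1)^-3·(+1)^2 = +1.
v=31: a=31^0·(≡18), b=31^-2·(≡2) mod 31; (18|31)=+1, (2|31)=+1; (−1)^{0·-2·15}·(+1)^-2·(+1)^0 = +1.
v=11: a=11^1·(≡6), b=11^3·(≡6) mod 11; (6|11)=-1, (6|11)=-1; (−1)^{1·3·5}·(-1)^3·(-1)^1 = -1.
v=∞: 7106 > 0 and 27170 > 0  ⇒  (a,b)_∞ = +1.
v=19: a=19^3·(≡3), b=19^1·(≡11) mod 19; (3|19)=-1, (11|19)=+1; (−1)^{3·1·9}·(-1)^1·(+1)^3 = +1.
v=2: v_2(a)=7, v_2(b)=1; units ≡ 1, 1 (mod 8); ε·ε+αω+βω = 0·0+7·0+1·0 ≡ 0  ⇒  (a,b)_2 = +1.
v=3: a=3^18·(≡2), b=3^14·(≡2) mod 3; (2|3)=-1, (2|3)=-1; (−1)^{18·14·1}·(-1)^14·(-1)^18 = +1.
v=17: a=17^1·(≡14), b=17^2·(≡8) mod 17; (14|17)=-1, (8|17)=+1; (−1)^{1·2·8}·(-1)^2·(+1)^1 = +1.
v=13: a=13^2·(≡6), b=13^-1·(≡12) mod 13; (6|13)=-1, (12|13)=+1; (−1)^{2·-1·6}·(-1)^-1·(+1)^2 = -1.
v=23: a=23^-2·(≡7), b=23^0·(≡22) mod 23; (7|23)=-1, (22|23)=-1; (−1)^{-2·0·11}·(-1)^0·(-1)^-2 = +1.
|Ram(7106, 27170)| = 2, even; anisotropic at {11, 13}.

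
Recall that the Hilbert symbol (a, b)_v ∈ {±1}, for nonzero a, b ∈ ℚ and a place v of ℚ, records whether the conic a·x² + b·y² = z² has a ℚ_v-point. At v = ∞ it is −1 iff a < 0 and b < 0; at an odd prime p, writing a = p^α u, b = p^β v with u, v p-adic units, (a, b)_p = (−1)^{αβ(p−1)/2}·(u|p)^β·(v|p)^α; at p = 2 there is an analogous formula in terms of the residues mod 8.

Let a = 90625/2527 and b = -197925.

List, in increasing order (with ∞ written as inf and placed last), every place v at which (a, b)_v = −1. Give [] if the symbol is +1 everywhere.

(a, b) ≡ (1015, -7917) mod (ℚ^×)²; places V = {2, 3, 5, 7, 13, 19, 29, ∞}.
(a,b)_13: α=0, u≡3; β=1, v≡11 (mod 13); (3|13)=+1, (11|13)=-1; sign (−1)^0·+1^1·-1^0 = +1.
(a,b)_∞: sgn(1015)=+, sgn(-7917)=−, so +1.
(a,b)_29: α=1, u≡20; β=1, v≡19 (mod 29); (20|29)=+1, (19|29)=-1; sign (−1)^0·+1^1·-1^1 = -1.
(a,b)_2: α=0, β=0; u≡7, v≡3 (mod 8); ε(u)ε(v)=1·1, αω(v)=0·1, βω(u)=0·0; sum ≡ 1  ⇒  -1.
(a,b)_5: α=5, u≡2; β=2, v≡3 (mod 5); (2|5)=-1, (3|5)=-1; sign (−1)^0·-1^2·-1^5 = -1.
(a,b)_19: α=-2, u≡2; β=0, v≡17 (mod 19); (2|19)=-1, (17|19)=+1; sign (−1)^0·-1^0·+1^-2 = +1.
(a,b)_3: α=0, u≡1; β=1, v≡1 (mod 3); (1|3)=+1, (1|3)=+1; sign (−1)^0·+1^1·+1^0 = +1.
(a,b)_7: α=-1, u≡6; β=1, v≡5 (mod 7); (6|7)=-1, (5|7)=-1; sign (−1)^1·-1^1·-1^-1 = -1.
(1015, -7917 / ℚ) ramifies at {2, 5, 7, 29}: a division algebra.

[2, 5, 7, 29]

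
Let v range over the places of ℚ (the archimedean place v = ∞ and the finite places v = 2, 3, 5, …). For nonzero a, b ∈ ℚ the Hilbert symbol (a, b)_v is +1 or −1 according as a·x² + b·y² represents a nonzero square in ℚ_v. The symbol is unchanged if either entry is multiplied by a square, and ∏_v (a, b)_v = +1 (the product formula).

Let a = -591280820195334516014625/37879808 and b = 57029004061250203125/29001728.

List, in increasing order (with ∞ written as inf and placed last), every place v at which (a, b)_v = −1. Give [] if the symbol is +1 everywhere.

[2, 19]

(a, b) ≡ (-1113970, 4346) mod (ℚ^×)²; places V = {2, 3, 5, 7, 11, 13, 17, 19, 41, 53, ∞}.
(a,b)_7: α=0, u≡3; β=-2, v≡3 (mod 7); (3|7)=-1, (3|7)=-1; sign (−1)^0·-1^-2·-1^0 = +1.
(a,b)_5: α=3, u≡1; β=6, v≡1 (mod 5); (1|5)=+1, (1|5)=+1; sign (−1)^0·+1^6·+1^3 = +1.
(a,b)_41: α=1, u≡14; β=1, v≡19 (mod 41); (14|41)=-1, (19|41)=-1; sign (−1)^0·-1^1·-1^1 = +1.
(a,b)_3: α=6, u≡2; β=4, v≡2 (mod 3); (2|3)=-1, (2|3)=-1; sign (−1)^0·-1^4·-1^6 = +1.
(a,b)_11: α=3, u≡6; β=2, v≡4 (mod 11); (6|11)=-1, (4|11)=+1; sign (−1)^0·-1^2·+1^3 = +1.
(a,b)_17: α=-2, u≡12; β=-2, v≡14 (mod 17); (12|17)=-1, (14|17)=-1; sign (−1)^0·-1^-2·-1^-2 = +1.
(a,b)_2: α=-17, β=-11; u≡7, v≡5 (mod 8); ε(u)ε(v)=1·0, αω(v)=-17·1, βω(u)=-11·0; sum ≡ 1  ⇒  -1.
(a,b)_13: α=3, u≡2; β=2, v≡10 (mod 13); (2|13)=-1, (10|13)=+1; sign (−1)^0·-1^2·+1^3 = +1.
(a,b)_∞: sgn(-1113970)=−, sgn(4346)=+, so +1.
(a,b)_53: α=4, u≡17; β=3, v≡4 (mod 53); (17|53)=+1, (4|53)=+1; sign (−1)^0·+1^3·+1^4 = +1.
(a,b)_19: α=3, u≡9; β=2, v≡13 (mod 19); (9|19)=+1, (13|19)=-1; sign (−1)^0·+1^2·-1^3 = -1.
|Ram(-1113970, 4346)| = 2, even; anisotropic at {2, 19}.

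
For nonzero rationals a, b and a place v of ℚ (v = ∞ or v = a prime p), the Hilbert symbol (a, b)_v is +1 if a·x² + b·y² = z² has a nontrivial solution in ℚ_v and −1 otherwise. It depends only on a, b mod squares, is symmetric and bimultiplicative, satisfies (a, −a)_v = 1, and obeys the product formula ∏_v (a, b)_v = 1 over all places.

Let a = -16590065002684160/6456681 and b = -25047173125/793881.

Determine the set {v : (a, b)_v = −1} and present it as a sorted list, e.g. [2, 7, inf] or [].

(a, b) ≡ (-5735, -237133) mod (ℚ^×)²; places V = {2, 3, 5, 7, 11, 13, 17, 29, 31, 37, ∞}.
(a,b)_37: α=3, u≡10; β=1, v≡13 (mod 37); (10|37)=+1, (13|37)=-1; sign (−1)^0·+1^1·-1^3 = -1.
(a,b)_11: α=-4, u≡2; β=-2, v≡3 (mod 11); (2|11)=-1, (3|11)=+1; sign (−1)^0·-1^-2·+1^-4 = +1.
(a,b)_17: α=2, u≡5; β=1, v≡1 (mod 17); (5|17)=-1, (1|17)=+1; sign (−1)^0·-1^1·+1^2 = -1.
(a,b)_7: α=-2, u≡6; β=0, v≡3 (mod 7); (6|7)=-1, (3|7)=-1; sign (−1)^0·-1^0·-1^-2 = +1.
(a,b)_2: α=8, β=0; u≡1, v≡3 (mod 8); ε(u)ε(v)=0·1, αω(v)=8·1, βω(u)=0·0; sum ≡ 0  ⇒  +1.
(a,b)_3: α=-2, u≡1; β=-8, v≡2 (mod 3); (1|3)=+1, (2|3)=-1; sign (−1)^0·+1^-8·-1^-2 = +1.
(a,b)_13: α=4, u≡7; β=3, v≡5 (mod 13); (7|13)=-1, (5|13)=-1; sign (−1)^0·-1^3·-1^4 = -1.
(a,b)_5: α=1, u≡3; β=4, v≡3 (mod 5); (3|5)=-1, (3|5)=-1; sign (−1)^0·-1^4·-1^1 = -1.
(a,b)_∞: sgn(-5735)=−, sgn(-237133)=−, so -1.
(a,b)_31: α=1, u≡1; β=0, v≡6 (mod 31); (1|31)=+1, (6|31)=-1; sign (−1)^0·+1^0·-1^1 = -1.
(a,b)_29: α=0, u≡6; β=1, v≡6 (mod 29); (6|29)=+1, (6|29)=+1; sign (−1)^0·+1^1·+1^0 = +1.
Ram(-5735, -237133) = {5, 13, 17, 31, 37, ∞}; no ℚ_5-point on the conic.

[5, 13, 17, 31, 37, inf]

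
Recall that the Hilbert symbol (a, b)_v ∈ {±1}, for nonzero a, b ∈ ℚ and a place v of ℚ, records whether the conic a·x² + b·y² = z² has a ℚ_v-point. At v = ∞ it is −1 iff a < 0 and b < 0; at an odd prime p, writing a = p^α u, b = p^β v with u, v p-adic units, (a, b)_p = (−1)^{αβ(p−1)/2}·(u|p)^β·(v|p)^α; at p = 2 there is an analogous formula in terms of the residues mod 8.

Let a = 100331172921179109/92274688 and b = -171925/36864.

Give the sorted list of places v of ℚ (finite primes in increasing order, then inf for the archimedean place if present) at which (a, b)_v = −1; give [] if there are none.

[3, 13]

(a, b) ≡ (462, -13) mod (ℚ^×)²; places V = {2, 3, 5, 7, 11, 13, 19, 23, ∞}.
(a,b)_13: α=2, u≡8; β=1, v≡1 (mod 13); (8|13)=-1, (1|13)=+1; sign (−1)^0·-1^1·+1^2 = -1.
(a,b)_5: α=0, u≡3; β=2, v≡2 (mod 5); (3|5)=-1, (2|5)=-1; sign (−1)^0·-1^2·-1^0 = +1.
(a,b)_19: α=2, u≡17; β=0, v≡11 (mod 19); (17|19)=+1, (11|19)=+1; sign (−1)^0·+1^0·+1^2 = +1.
(a,b)_3: α=1, u≡1; β=-2, v≡2 (mod 3); (1|3)=+1, (2|3)=-1; sign (−1)^0·+1^-2·-1^1 = -1.
(a,b)_23: α=8, u≡3; β=2, v≡19 (mod 23); (3|23)=+1, (19|23)=-1; sign (−1)^0·+1^2·-1^8 = +1.
(a,b)_7: α=1, u≡3; β=0, v≡1 (mod 7); (3|7)=-1, (1|7)=+1; sign (−1)^0·-1^0·+1^1 = +1.
(a,b)_∞: sgn(462)=+, sgn(-13)=−, so +1.
(a,b)_11: α=-1, u≡1; β=0, v≡9 (mod 11); (1|11)=+1, (9|11)=+1; sign (−1)^0·+1^0·+1^-1 = +1.
(a,b)_2: α=-23, β=-12; u≡7, v≡3 (mod 8); ε(u)ε(v)=1·1, αω(v)=-23·1, βω(u)=-12·0; sum ≡ 0  ⇒  +1.
(462, -13 / ℚ) ramifies at {3, 13}: a division algebra.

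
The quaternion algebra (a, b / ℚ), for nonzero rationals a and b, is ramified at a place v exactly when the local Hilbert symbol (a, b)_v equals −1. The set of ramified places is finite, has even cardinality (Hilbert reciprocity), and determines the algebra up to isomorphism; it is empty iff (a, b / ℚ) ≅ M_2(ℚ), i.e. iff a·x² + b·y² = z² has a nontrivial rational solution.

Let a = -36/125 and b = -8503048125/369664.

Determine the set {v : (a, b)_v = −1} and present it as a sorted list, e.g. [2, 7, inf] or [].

[2, 5, 13, inf]

Mod squares: a ≡ -5, b ≡ -13. Check v ∈ {∞, 2, 3, 5, 11, 13, 19, 31}.
v=31: a=31^0·(≡26), b=31^2·(≡18) mod 31; (26|31)=-1, (18|31)=+1; (−1)^{0·2·15}·(-1)^2·(+1)^0 = +1.
v=3: a=3^2·(≡1), b=3^2·(≡2) mod 3; (1|3)=+1, (2|3)=-1; (−1)^{2·2·1}·(+1)^2·(-1)^2 = +1.
v=19: a=19^0·(≡14), b=19^-2·(≡16) mod 19; (14|19)=-1, (16|19)=+1; (−1)^{0·-2·9}·(-1)^-2·(+1)^0 = +1.
v=∞: -5 < 0 and -13 < 0  ⇒  (a,b)_∞ = -1.
v=5: a=5^-3·(≡4), b=5^4·(≡2) mod 5; (4|5)=+1, (2|5)=-1; (−1)^{-3·4·2}·(+1)^4·(-1)^-3 = -1.
v=11: a=11^0·(≡2), b=11^2·(≡5) mod 11; (2|11)=-1, (5|11)=+1; (−1)^{0·2·5}·(-1)^2·(+1)^0 = +1.
v=2: v_2(a)=2, v_2(b)=-10; units ≡ 3, 3 (mod 8); ε·ε+αω+βω = 1·1+2·1+-10·1 ≡ 1  ⇒  (a,b)_2 = -1.
v=13: a=13^0·(≡2), b=13^1·(≡4) mod 13; (2|13)=-1, (4|13)=+1; (−1)^{0·1·6}·(-1)^1·(+1)^0 = -1.
|Ram(-5, -13)| = 4, even; anisotropic at {2, 5, 13, ∞}.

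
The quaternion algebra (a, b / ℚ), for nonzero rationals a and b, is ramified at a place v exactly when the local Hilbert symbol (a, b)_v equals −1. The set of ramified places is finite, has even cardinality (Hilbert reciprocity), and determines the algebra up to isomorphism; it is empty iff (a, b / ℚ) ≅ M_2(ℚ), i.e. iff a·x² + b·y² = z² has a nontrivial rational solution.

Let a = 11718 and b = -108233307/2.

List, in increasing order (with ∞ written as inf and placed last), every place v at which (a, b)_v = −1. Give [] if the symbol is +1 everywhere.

[3, 7, 13, 29]

(a, b) ≡ (1302, -490854) mod (ℚ^×)²; places V = {2, 3, 7, 13, 29, 31, ∞}.
(a,b)_31: α=1, u≡6; β=1, v≡20 (mod 31); (6|31)=-1, (20|31)=+1; sign (−1)^1·-1^1·+1^1 = +1.
(a,b)_∞: sgn(1302)=+, sgn(-490854)=−, so +1.
(a,b)_29: α=0, u≡2; β=1, v≡15 (mod 29); (2|29)=-1, (15|29)=-1; sign (−1)^0·-1^1·-1^0 = -1.
(a,b)_2: α=1, β=-1; u≡3, v≡5 (mod 8); ε(u)ε(v)=1·0, αω(v)=1·1, βω(u)=-1·1; sum ≡ 0  ⇒  +1.
(a,b)_3: α=3, u≡2; β=3, v≡2 (mod 3); (2|3)=-1, (2|3)=-1; sign (−1)^1·-1^3·-1^3 = -1.
(a,b)_13: α=0, u≡5; β=1, v≡8 (mod 13); (5|13)=-1, (8|13)=-1; sign (−1)^0·-1^1·-1^0 = -1.
(a,b)_7: α=1, u≡1; β=3, v≡2 (mod 7); (1|7)=+1, (2|7)=+1; sign (−1)^1·+1^3·+1^1 = -1.
Ram(1302, -490854) = {3, 7, 13, 29}; no ℚ_3-point on the conic.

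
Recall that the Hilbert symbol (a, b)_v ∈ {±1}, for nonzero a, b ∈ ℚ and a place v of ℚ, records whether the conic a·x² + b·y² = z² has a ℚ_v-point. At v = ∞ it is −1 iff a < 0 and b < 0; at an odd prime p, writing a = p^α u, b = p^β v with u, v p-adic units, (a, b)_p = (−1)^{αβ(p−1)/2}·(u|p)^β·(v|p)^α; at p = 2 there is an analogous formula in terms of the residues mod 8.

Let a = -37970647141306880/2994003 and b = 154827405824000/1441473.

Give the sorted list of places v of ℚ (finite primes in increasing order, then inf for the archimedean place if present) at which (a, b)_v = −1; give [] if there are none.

Mod squares: a ≡ -2310, b ≡ 2145. Check v ∈ {∞, 2, 3, 5, 7, 11, 13, 19, 37, 53}.
v=5: a=5^1·(≡3), b=5^3·(≡4) mod 5; (3|5)=-1, (4|5)=+1; (−1)^{1·3·2}·(-1)^3·(+1)^1 = -1.
v=7: a=7^5·(≡6), b=7^2·(≡6) mod 7; (6|7)=-1, (6|7)=-1; (−1)^{5·2·3}·(-1)^2·(-1)^5 = -1.
v=19: a=19^0·(≡18), b=19^-2·(≡7) mod 19; (18|19)=-1, (7|19)=+1; (−1)^{0·-2·9}·(-1)^-2·(+1)^0 = +1.
v=∞: -2310 < 0 and 2145 > 0  ⇒  (a,b)_∞ = +1.
v=2: v_2(a)=9, v_2(b)=12; units ≡ 5, 1 (mod 8); ε·ε+αω+βω = 0·0+9·0+12·1 ≡ 0  ⇒  (a,b)_2 = +1.
v=3: a=3^-7·(≡1), b=3^-1·(≡1) mod 3; (1|3)=+1, (1|3)=+1; (−1)^{-7·-1·1}·(+1)^-1·(+1)^-7 = -1.
v=11: a=11^1·(≡6), b=11^-3·(≡6) mod 11; (6|11)=-1, (6|11)=-1; (−1)^{1·-3·5}·(-1)^-3·(-1)^1 = -1.
v=13: a=13^4·(≡9), b=13^3·(≡4) mod 13; (9|13)=+1, (4|13)=+1; (−1)^{4·3·6}·(+1)^3·(+1)^4 = +1.
v=53: a=53^2·(≡33), b=53^2·(≡46) mod 53; (33|53)=-1, (46|53)=+1; (−1)^{2·2·26}·(-1)^2·(+1)^2 = +1.
v=37: a=37^-2·(≡4), b=37^0·(≡1) mod 37; (4|37)=+1, (1|37)=+1; (−1)^{-2·0·18}·(+1)^0·(+1)^-2 = +1.
Ram(-2310, 2145) = {3, 5, 7, 11}; no ℚ_3-point on the conic.

[3, 5, 7, 11]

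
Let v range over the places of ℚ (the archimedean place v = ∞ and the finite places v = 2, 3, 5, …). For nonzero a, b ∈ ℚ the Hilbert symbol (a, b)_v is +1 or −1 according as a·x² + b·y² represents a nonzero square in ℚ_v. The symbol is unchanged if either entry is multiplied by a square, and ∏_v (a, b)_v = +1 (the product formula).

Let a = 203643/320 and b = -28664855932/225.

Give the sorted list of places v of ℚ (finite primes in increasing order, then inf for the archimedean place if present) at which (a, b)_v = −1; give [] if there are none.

Mod squares: a ≡ 935, b ≡ -8521063. Check v ∈ {∞, 2, 3, 5, 11, 17, 19, 23, 29, 31, 37}.
v=31: a=31^0·(≡19), b=31^1·(≡8) mod 31; (19|31)=+1, (8|31)=+1; (−1)^{0·1·15}·(+1)^1·(+1)^0 = +1.
v=17: a=17^1·(≡2), b=17^1·(≡14) mod 17; (2|17)=+1, (14|17)=-1; (−1)^{1·1·8}·(+1)^1·(-1)^1 = -1.
v=29: a=29^0·(≡5), b=29^2·(≡25) mod 29; (5|29)=+1, (25|29)=+1; (−1)^{0·2·14}·(+1)^2·(+1)^0 = +1.
v=37: a=37^0·(≡26), b=37^1·(≡11) mod 37; (26|37)=+1, (11|37)=+1; (−1)^{0·1·18}·(+1)^1·(+1)^0 = +1.
v=3: a=3^2·(≡2), b=3^-2·(≡2) mod 3; (2|3)=-1, (2|3)=-1; (−1)^{2·-2·1}·(-1)^-2·(-1)^2 = +1.
v=2: v_2(a)=-6, v_2(b)=2; units ≡ 7, 1 (mod 8); ε·ε+αω+βω = 1·0+-6·0+2·0 ≡ 0  ⇒  (a,b)_2 = +1.
v=5: a=5^-1·(≡2), b=5^-2·(≡2) mod 5; (2|5)=-1, (2|5)=-1; (−1)^{-1·-2·2}·(-1)^-2·(-1)^-1 = -1.
v=∞: 935 > 0 and -8521063 < 0  ⇒  (a,b)_∞ = +1.
v=11: a=11^3·(≡10), b=11^0·(≡7) mod 11; (10|11)=-1, (7|11)=-1; (−1)^{3·0·5}·(-1)^0·(-1)^3 = -1.
v=19: a=19^0·(≡6), b=19^1·(≡13) mod 19; (6|19)=+1, (13|19)=-1; (−1)^{0·1·9}·(+1)^1·(-1)^0 = +1.
v=23: a=23^0·(≡11), b=23^1·(≡1) mod 23; (11|23)=-1, (1|23)=+1; (−1)^{0·1·11}·(-1)^1·(+1)^0 = -1.
Ram(935, -8521063) = {5, 11, 17, 23}; no ℚ_5-point on the conic.

[5, 11, 17, 23]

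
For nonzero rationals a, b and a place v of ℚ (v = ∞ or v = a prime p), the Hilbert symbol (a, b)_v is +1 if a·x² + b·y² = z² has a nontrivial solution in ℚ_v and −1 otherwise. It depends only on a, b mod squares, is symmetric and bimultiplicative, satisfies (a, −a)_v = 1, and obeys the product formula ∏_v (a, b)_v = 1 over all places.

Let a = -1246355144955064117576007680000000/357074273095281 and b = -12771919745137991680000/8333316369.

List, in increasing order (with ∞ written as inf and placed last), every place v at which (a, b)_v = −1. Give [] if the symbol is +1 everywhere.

Mod squares: a ≡ -3655, b ≡ -16687. Check v ∈ {∞, 2, 3, 5, 7, 11, 17, 23, 37, 41, 43}.
v=7: a=7^-4·(≡6), b=7^-4·(≡4) mod 7; (6|7)=-1, (4|7)=+1; (−1)^{-4·-4·3}·(-1)^-4·(+1)^-4 = +1.
v=17: a=17^5·(≡5), b=17^4·(≡6) mod 17; (5|17)=-1, (6|17)=-1; (−1)^{5·4·8}·(-1)^4·(-1)^5 = -1.
v=2: v_2(a)=22, v_2(b)=16; units ≡ 1, 1 (mod 8); ε·ε+αω+βω = 0·0+22·0+16·0 ≡ 0  ⇒  (a,b)_2 = +1.
v=43: a=43^3·(≡6), b=43^2·(≡24) mod 43; (6|43)=+1, (24|43)=+1; (−1)^{3·2·21}·(+1)^2·(+1)^3 = +1.
v=23: a=23^-4·(≡18), b=23^-2·(≡17) mod 23; (18|23)=+1, (17|23)=-1; (−1)^{-4·-2·11}·(+1)^-2·(-1)^-4 = +1.
v=3: a=3^-12·(≡2), b=3^-8·(≡2) mod 3; (2|3)=-1, (2|3)=-1; (−1)^{-12·-8·1}·(-1)^-8·(-1)^-12 = +1.
v=5: a=5^7·(≡1), b=5^4·(≡3) mod 5; (1|5)=+1, (3|5)=-1; (−1)^{7·4·2}·(+1)^4·(-1)^7 = -1.
v=∞: -3655 < 0 and -16687 < 0  ⇒  (a,b)_∞ = -1.
v=41: a=41^2·(≡14), b=41^1·(≡6) mod 41; (14|41)=-1, (6|41)=-1; (−1)^{2·1·20}·(-1)^1·(-1)^2 = -1.
v=37: a=37^2·(≡15), b=37^1·(≡27) mod 37; (15|37)=-1, (27|37)=+1; (−1)^{2·1·18}·(-1)^1·(+1)^2 = -1.
v=11: a=11^4·(≡2), b=11^3·(≡9) mod 11; (2|11)=-1, (9|11)=+1; (−1)^{4·3·5}·(-1)^3·(+1)^4 = -1.
Ram(-3655, -16687) = {5, 11, 17, 37, 41, ∞}; no ℚ_5-point on the conic.

[5, 11, 17, 37, 41, inf]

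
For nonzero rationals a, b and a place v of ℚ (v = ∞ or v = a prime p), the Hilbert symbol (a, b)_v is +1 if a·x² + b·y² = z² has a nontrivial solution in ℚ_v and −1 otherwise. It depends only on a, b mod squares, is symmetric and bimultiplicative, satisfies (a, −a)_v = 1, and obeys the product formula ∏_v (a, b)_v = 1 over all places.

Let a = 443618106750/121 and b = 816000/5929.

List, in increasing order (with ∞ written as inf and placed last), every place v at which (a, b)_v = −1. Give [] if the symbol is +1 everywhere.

[2, 3, 5, 7]

Mod squares: a ≡ 15470, b ≡ 510. Check v ∈ {∞, 2, 3, 5, 7, 11, 13, 17}.
v=13: a=13^1·(≡5), b=13^0·(≡3) mod 13; (5|13)=-1, (3|13)=+1; (−1)^{1·0·6}·(-1)^0·(+1)^1 = +1.
v=11: a=11^-2·(≡5), b=11^-2·(≡4) mod 11; (5|11)=+1, (4|11)=+1; (−1)^{-2·-2·5}·(+1)^-2·(+1)^-2 = +1.
v=5: a=5^3·(≡4), b=5^3·(≡2) mod 5; (4|5)=+1, (2|5)=-1; (−1)^{3·3·2}·(+1)^3·(-1)^3 = -1.
v=2: v_2(a)=1, v_2(b)=7; units ≡ 7, 7 (mod 8); ε·ε+αω+βω = 1·1+1·0+7·0 ≡ 1  ⇒  (a,b)_2 = -1.
v=17: a=17^3·(≡16), b=17^1·(≡2) mod 17; (16|17)=+1, (2|17)=+1; (−1)^{3·1·8}·(+1)^1·(+1)^3 = +1.
v=3: a=3^4·(≡2), b=3^1·(≡2) mod 3; (2|3)=-1, (2|3)=-1; (−1)^{4·1·1}·(-1)^1·(-1)^4 = -1.
v=∞: 15470 > 0 and 510 > 0  ⇒  (a,b)_∞ = +1.
v=7: a=7^3·(≡3), b=7^-2·(≡5) mod 7; (3|7)=-1, (5|7)=-1; (−1)^{3·-2·3}·(-1)^-2·(-1)^3 = -1.
Ram(15470, 510) = {2, 3, 5, 7}; no ℚ_2-point on the conic.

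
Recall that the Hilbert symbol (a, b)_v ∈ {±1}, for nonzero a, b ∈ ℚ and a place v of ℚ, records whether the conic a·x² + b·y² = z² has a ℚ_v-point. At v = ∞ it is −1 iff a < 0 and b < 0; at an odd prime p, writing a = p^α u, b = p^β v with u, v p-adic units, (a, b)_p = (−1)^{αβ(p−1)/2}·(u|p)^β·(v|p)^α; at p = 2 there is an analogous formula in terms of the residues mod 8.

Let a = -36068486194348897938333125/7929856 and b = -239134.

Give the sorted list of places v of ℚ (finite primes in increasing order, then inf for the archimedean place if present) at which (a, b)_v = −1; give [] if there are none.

Mod squares: a ≡ -6293, b ≡ -239134. Check v ∈ {∞, 2, 5, 7, 11, 19, 29, 31, 43}.
v=19: a=19^4·(≡15), b=19^1·(≡11) mod 19; (15|19)=-1, (11|19)=+1; (−1)^{4·1·9}·(-1)^1·(+1)^4 = -1.
v=29: a=29^3·(≡15), b=29^1·(≡19) mod 29; (15|29)=-1, (19|29)=-1; (−1)^{3·1·14}·(-1)^1·(-1)^3 = +1.
v=5: a=5^4·(≡2), b=5^0·(≡1) mod 5; (2|5)=-1, (1|5)=+1; (−1)^{4·0·2}·(-1)^0·(+1)^4 = +1.
v=11: a=11^-2·(≡6), b=11^0·(≡6) mod 11; (6|11)=-1, (6|11)=-1; (−1)^{-2·0·5}·(-1)^0·(-1)^-2 = +1.
v=43: a=43^2·(≡19), b=43^0·(≡32) mod 43; (19|43)=-1, (32|43)=-1; (−1)^{2·0·21}·(-1)^0·(-1)^2 = +1.
v=31: a=31^5·(≡25), b=31^1·(≡5) mod 31; (25|31)=+1, (5|31)=+1; (−1)^{5·1·15}·(+1)^1·(+1)^5 = -1.
v=2: v_2(a)=-16, v_2(b)=1; units ≡ 3, 1 (mod 8); ε·ε+αω+βω = 1·0+-16·0+1·1 ≡ 1  ⇒  (a,b)_2 = -1.
v=∞: -6293 < 0 and -239134 < 0  ⇒  (a,b)_∞ = -1.
v=7: a=7^3·(≡2), b=7^1·(≡5) mod 7; (2|7)=+1, (5|7)=-1; (−1)^{3·1·3}·(+1)^1·(-1)^3 = +1.
(-6293, -239134 / ℚ) ramifies at {2, 19, 31, ∞}: a division algebra.

[2, 19, 31, inf]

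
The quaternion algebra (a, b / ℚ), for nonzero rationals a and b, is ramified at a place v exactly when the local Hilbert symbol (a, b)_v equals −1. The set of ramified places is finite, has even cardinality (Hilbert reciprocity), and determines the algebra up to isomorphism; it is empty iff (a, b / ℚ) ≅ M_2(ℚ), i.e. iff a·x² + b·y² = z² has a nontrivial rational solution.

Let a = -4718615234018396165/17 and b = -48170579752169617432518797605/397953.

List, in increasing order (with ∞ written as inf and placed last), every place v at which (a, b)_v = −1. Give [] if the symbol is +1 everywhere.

(a, b) ≡ (-1077205, -6953765) mod (ℚ^×)²; places V = {2, 3, 5, 7, 13, 17, 19, 23, 29, 31, ∞}.
(a,b)_31: α=2, u≡2; β=3, v≡19 (mod 31); (2|31)=+1, (19|31)=+1; sign (−1)^0·+1^3·+1^2 = +1.
(a,b)_3: α=0, u≡2; β=-4, v≡1 (mod 3); (2|3)=-1, (1|3)=+1; sign (−1)^0·-1^-4·+1^0 = +1.
(a,b)_5: α=1, u≡1; β=1, v≡3 (mod 5); (1|5)=+1, (3|5)=-1; sign (−1)^0·+1^1·-1^1 = -1.
(a,b)_29: α=1, u≡23; β=1, v≡5 (mod 29); (23|29)=+1, (5|29)=+1; sign (−1)^0·+1^1·+1^1 = +1.
(a,b)_∞: sgn(-1077205)=−, sgn(-6953765)=−, so -1.
(a,b)_19: α=3, u≡11; β=4, v≡9 (mod 19); (11|19)=+1, (9|19)=+1; sign (−1)^0·+1^4·+1^3 = +1.
(a,b)_2: α=0, β=0; u≡3, v≡3 (mod 8); ε(u)ε(v)=1·1, αω(v)=0·1, βω(u)=0·1; sum ≡ 1  ⇒  -1.
(a,b)_17: α=-1, u≡11; β=-3, v≡15 (mod 17); (11|17)=-1, (15|17)=+1; sign (−1)^0·-1^-3·+1^-1 = -1.
(a,b)_7: α=4, u≡1; β=7, v≡5 (mod 7); (1|7)=+1, (5|7)=-1; sign (−1)^0·+1^7·-1^4 = +1.
(a,b)_23: α=3, u≡16; β=4, v≡8 (mod 23); (16|23)=+1, (8|23)=+1; sign (−1)^0·+1^4·+1^3 = +1.
(a,b)_13: α=2, u≡3; β=5, v≡6 (mod 13); (3|13)=+1, (6|13)=-1; sign (−1)^0·+1^5·-1^2 = +1.
(-1077205, -6953765 / ℚ) ramifies at {2, 5, 17, ∞}: a division algebra.

[2, 5, 17, inf]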